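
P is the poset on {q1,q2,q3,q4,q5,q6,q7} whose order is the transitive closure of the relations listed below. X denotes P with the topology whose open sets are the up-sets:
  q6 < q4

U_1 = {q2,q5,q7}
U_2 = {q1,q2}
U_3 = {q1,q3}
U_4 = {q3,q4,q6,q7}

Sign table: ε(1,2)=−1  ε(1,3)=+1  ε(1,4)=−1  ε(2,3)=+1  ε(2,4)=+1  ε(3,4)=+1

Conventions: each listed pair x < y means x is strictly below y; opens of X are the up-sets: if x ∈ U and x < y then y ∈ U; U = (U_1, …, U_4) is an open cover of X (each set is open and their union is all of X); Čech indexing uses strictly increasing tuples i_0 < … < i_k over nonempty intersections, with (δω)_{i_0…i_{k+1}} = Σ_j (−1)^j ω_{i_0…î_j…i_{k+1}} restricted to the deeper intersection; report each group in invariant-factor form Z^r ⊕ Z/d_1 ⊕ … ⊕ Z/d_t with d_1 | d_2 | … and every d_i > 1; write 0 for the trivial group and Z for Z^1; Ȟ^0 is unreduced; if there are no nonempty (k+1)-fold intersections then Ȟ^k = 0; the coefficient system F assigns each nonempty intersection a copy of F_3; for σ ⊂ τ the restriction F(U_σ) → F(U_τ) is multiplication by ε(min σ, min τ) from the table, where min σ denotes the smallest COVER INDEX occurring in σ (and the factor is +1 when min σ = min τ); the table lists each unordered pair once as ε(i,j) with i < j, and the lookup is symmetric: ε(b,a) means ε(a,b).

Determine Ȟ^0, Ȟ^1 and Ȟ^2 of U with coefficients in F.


nonempty overlaps:
  U12={q2} U14={q7} U23={q1} U34={q3}
C dims 4,4; δ0: rk_F3 3
degree 0: 4−3−0 = 1 → Ȟ^0 ≅ Z/3
degree 1: 4−0−3 = 1 → Ȟ^1 ≅ Z/3
degree 2: 0−0−0 = 0 → Ȟ^2 ≅ 0

Ȟ^0(U;F) ≅ Z/3, Ȟ^1(U;F) ≅ Z/3 and Ȟ^2(U;F) ≅ 0


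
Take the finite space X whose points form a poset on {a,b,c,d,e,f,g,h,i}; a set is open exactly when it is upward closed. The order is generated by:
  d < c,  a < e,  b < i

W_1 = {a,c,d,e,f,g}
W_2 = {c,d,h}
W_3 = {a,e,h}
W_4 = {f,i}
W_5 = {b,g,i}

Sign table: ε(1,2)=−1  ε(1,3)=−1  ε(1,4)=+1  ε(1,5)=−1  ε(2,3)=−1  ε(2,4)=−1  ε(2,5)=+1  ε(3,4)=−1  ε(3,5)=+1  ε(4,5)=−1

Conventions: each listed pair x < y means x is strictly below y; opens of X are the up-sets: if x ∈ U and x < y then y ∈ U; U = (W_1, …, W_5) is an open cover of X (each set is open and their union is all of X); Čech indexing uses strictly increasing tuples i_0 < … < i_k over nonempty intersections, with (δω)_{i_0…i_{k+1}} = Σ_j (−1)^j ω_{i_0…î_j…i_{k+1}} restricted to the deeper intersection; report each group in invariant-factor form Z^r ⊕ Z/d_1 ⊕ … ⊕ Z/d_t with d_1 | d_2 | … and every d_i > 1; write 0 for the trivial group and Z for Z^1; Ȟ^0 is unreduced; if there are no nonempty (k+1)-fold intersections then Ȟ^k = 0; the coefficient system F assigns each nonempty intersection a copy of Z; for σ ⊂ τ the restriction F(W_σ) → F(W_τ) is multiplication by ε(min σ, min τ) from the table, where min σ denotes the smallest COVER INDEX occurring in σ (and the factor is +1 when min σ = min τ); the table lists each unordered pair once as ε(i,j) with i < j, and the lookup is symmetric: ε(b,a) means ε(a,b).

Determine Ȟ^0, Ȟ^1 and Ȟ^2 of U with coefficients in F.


Ȟ^0 = 0, Ȟ^1 = Z ⊕ Z/2, Ȟ^2 = 0

intersection data:
  W12={c,d} W13={a,e} W14={f} W15={g} W23={h} W45={i}
C dims 5,6; δ0: rk 5, SNF 1^4·2
Ȟ^0 = (5 − 5) − 0 = 0, so Ȟ^0 ≅ 0
Ȟ^1 = (6 − 0) − 5 = 1 plus torsion [2], so Ȟ^1 ≅ Z ⊕ Z/2
Ȟ^2 = (0 − 0) − 0 = 0, so Ȟ^2 ≅ 0


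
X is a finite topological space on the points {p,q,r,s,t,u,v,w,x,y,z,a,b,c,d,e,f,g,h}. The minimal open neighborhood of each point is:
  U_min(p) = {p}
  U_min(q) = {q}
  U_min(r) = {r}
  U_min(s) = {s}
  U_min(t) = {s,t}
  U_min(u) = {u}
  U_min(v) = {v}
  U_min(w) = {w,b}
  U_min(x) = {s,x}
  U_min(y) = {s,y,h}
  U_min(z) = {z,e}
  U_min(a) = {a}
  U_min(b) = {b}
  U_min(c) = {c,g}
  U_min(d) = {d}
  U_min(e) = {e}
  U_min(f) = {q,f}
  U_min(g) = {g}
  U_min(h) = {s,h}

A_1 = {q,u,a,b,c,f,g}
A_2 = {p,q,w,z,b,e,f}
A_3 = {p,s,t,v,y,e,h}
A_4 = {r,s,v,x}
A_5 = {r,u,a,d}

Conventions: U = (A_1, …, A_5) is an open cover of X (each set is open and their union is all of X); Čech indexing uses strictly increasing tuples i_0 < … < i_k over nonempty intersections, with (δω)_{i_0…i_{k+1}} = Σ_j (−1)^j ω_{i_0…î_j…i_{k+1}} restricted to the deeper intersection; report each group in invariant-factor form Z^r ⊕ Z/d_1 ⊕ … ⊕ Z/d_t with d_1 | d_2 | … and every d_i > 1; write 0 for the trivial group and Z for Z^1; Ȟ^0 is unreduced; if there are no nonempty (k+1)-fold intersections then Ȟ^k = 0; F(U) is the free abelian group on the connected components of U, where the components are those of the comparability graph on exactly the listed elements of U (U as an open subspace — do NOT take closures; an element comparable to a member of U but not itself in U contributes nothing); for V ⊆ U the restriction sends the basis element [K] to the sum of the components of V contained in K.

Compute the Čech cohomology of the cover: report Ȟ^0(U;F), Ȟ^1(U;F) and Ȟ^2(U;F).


nonempty overlaps:
  A12={q,b,f} A15={u,a} A23={p,e} A34={s,v} A45={r}
components per intersection:
  A1: {q,f} {u} {a} {b} {c,g}
  A2: {p} {q,f} {w,b} {z,e}
  A3: {p} {s,t,y,h} {v} {e}
  A4: {r} {s,x} {v}
  A5: {r} {u} {a} {d}
  A12: {q,f} {b}
  A15: {u} {a}
  A23: {p} {e}
  A34: {s} {v}
  A45: {r}
C dims 20,9; δ0: rk 9, SNF 1^9
degree 0: 20−9−0 = 11 → Ȟ^0 ≅ Z^11
degree 1: 9−0−9 = 0 → Ȟ^1 ≅ 0
degree 2: 0−0−0 = 0 → Ȟ^2 ≅ 0

Ȟ^0 ≅ Z^11, Ȟ^1 ≅ 0, Ȟ^2 ≅ 0


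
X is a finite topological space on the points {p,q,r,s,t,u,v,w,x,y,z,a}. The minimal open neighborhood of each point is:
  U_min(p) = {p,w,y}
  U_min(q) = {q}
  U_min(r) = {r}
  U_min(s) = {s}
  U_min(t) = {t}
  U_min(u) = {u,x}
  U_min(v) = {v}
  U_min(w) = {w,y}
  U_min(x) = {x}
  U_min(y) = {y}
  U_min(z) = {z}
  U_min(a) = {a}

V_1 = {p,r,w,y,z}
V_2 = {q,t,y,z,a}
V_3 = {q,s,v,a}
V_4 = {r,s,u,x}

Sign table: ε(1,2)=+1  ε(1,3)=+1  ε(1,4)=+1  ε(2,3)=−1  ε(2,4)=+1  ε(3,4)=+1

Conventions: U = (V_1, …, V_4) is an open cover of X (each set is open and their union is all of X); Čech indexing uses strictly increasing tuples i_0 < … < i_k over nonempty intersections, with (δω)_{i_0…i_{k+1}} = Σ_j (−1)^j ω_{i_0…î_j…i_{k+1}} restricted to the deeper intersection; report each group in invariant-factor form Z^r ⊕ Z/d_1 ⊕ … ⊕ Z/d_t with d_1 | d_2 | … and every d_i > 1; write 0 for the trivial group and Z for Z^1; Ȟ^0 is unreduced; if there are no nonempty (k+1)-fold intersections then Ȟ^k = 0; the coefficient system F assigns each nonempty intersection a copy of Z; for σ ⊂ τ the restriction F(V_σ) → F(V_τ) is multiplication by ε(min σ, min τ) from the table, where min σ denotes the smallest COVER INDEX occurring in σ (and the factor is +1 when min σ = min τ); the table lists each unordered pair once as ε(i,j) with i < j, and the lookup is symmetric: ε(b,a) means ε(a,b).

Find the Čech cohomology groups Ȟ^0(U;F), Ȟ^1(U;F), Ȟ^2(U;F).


Ȟ^0 = 0, Ȟ^1 = Z/2 and Ȟ^2 = 0

nonempty overlaps:
  V12={y,z} V14={r} V23={q,a} V34={s}
C dims 4,4; δ0: rk 4, SNF 1^3·2
degree 0: 4−4−0 = 0 → Ȟ^0 ≅ 0
degree 1: 4−0−4 = 0 plus torsion [2] → Ȟ^1 ≅ Z/2
degree 2: 0−0−0 = 0 → Ȟ^2 ≅ 0


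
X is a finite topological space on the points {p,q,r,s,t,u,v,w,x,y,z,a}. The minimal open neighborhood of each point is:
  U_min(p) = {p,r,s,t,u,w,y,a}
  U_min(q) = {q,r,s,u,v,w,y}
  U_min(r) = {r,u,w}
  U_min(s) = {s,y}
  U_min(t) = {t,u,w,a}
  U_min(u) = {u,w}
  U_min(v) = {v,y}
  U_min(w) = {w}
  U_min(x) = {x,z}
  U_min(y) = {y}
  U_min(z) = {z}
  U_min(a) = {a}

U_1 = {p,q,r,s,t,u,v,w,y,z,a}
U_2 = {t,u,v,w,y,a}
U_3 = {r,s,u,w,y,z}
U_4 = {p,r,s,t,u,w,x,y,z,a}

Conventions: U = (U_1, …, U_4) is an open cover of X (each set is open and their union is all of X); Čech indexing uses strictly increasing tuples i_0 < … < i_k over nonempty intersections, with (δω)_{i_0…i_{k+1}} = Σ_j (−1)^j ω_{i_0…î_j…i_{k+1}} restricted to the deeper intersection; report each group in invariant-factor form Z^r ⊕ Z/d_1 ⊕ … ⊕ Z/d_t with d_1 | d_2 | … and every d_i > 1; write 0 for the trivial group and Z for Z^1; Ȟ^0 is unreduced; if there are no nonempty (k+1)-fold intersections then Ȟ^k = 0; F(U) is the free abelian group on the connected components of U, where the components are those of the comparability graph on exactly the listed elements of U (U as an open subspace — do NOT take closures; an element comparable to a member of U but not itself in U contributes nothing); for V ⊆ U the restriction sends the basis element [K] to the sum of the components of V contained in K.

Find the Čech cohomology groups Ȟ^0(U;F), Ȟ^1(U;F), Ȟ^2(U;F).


nerve of the cover:
  U12={t,u,v,w,y,a} U13={r,s,u,w,y,z} U14={p,r,s,t,u,w,y,z,a} U23={u,w,y} U24={t,u,w,y,a} U34={r,s,u,w,y,z}
  U123={u,w,y} U124={t,u,w,y,a} U134={r,s,u,w,y,z} U234={u,w,y}
  U1234={u,w,y}
components per intersection:
  U1: {p,q,r,s,t,u,v,w,y,a} {z}
  U2: {t,u,w,a} {v,y}
  U3: {r,u,w} {s,y} {z}
  U4: {p,r,s,t,u,w,y,a} {x,z}
  U12: {t,u,w,a} {v,y}
  U13: {r,u,w} {s,y} {z}
  U14: {p,r,s,t,u,w,y,a} {z}
  U23: {u,w} {y}
  U24: {t,u,w,a} {y}
  U34: {r,u,w} {s,y} {z}
  U123: {u,w} {y}
  U124: {t,u,w,a} {y}
  U134: {r,u,w} {s,y} {z}
  U234: {u,w} {y}
  U1234: {u,w} {y}
C dims 9,14,9,2; δ0: rk 7, SNF 1^7; δ1: rk 7, SNF 1^7; δ2: rk 2, SNF 1^2
Ȟ^0 = (9 − 7) − 0 = 2, so Ȟ^0 ≅ Z^2
Ȟ^1 = (14 − 7) − 7 = 0, so Ȟ^1 ≅ 0
Ȟ^2 = (9 − 2) − 7 = 0, so Ȟ^2 ≅ 0

Ȟ^0 = Z^2; Ȟ^1 = 0; Ȟ^2 = 0


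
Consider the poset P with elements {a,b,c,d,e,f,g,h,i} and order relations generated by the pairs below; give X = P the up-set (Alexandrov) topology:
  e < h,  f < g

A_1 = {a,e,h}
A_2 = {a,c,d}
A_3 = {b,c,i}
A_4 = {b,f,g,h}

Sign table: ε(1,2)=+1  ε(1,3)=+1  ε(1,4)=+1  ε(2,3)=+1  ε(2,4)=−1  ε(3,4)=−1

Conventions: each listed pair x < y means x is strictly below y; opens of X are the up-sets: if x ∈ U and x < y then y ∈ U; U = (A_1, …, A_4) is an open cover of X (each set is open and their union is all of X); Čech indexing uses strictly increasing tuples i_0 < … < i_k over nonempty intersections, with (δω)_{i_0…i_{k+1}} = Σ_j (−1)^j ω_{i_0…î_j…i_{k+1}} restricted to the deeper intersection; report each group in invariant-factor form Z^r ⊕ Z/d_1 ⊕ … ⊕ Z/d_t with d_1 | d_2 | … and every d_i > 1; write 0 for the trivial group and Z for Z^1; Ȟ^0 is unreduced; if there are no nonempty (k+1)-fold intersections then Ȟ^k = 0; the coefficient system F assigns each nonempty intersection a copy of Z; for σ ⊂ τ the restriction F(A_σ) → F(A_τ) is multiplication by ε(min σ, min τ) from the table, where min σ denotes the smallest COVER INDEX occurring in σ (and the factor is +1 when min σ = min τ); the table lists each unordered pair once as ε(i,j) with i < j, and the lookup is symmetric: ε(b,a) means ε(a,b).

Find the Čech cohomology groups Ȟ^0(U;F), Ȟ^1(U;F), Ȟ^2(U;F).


Ȟ^0 = 0; Ȟ^1 = Z/2; Ȟ^2 = 0

cover nerve:
  A12={a} A14={h} A23={c} A34={b}
C dims 4,4; δ0: rk 4, SNF 1^3·2
Ȟ^0: (4−4)−0=0 ⇒ 0
Ȟ^1: (4−0)−4=0 plus torsion [2] ⇒ Z/2
Ȟ^2: (0−0)−0=0 ⇒ 0


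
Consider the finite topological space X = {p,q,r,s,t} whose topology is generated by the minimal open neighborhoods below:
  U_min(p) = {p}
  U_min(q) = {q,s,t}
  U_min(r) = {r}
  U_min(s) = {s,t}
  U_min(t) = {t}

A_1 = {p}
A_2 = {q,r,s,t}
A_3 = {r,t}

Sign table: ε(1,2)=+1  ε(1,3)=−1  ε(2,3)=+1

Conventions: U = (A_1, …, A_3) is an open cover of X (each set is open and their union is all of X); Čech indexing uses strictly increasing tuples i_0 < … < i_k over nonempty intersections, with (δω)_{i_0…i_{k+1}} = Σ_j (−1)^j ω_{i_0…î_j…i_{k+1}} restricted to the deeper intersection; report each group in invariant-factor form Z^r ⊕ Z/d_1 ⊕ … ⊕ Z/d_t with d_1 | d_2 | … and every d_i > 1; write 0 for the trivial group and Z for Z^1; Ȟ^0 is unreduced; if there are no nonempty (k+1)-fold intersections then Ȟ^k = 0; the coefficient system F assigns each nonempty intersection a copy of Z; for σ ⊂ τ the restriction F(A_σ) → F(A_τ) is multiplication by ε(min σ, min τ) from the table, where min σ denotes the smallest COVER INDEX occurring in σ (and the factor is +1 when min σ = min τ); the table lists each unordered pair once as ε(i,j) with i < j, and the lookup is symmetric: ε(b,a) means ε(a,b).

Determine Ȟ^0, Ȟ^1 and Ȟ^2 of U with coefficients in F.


nerve simplices:
  A23={r,t}
C dims 3,1; δ0: rk 1, SNF 1^1
degree 0: 3−1−0 = 2 → Ȟ^0 ≅ Z^2
degree 1: 1−0−1 = 0 → Ȟ^1 ≅ 0
degree 2: 0−0−0 = 0 → Ȟ^2 ≅ 0

Ȟ^0 ≅ Z^2, Ȟ^1 ≅ 0, Ȟ^2 ≅ 0


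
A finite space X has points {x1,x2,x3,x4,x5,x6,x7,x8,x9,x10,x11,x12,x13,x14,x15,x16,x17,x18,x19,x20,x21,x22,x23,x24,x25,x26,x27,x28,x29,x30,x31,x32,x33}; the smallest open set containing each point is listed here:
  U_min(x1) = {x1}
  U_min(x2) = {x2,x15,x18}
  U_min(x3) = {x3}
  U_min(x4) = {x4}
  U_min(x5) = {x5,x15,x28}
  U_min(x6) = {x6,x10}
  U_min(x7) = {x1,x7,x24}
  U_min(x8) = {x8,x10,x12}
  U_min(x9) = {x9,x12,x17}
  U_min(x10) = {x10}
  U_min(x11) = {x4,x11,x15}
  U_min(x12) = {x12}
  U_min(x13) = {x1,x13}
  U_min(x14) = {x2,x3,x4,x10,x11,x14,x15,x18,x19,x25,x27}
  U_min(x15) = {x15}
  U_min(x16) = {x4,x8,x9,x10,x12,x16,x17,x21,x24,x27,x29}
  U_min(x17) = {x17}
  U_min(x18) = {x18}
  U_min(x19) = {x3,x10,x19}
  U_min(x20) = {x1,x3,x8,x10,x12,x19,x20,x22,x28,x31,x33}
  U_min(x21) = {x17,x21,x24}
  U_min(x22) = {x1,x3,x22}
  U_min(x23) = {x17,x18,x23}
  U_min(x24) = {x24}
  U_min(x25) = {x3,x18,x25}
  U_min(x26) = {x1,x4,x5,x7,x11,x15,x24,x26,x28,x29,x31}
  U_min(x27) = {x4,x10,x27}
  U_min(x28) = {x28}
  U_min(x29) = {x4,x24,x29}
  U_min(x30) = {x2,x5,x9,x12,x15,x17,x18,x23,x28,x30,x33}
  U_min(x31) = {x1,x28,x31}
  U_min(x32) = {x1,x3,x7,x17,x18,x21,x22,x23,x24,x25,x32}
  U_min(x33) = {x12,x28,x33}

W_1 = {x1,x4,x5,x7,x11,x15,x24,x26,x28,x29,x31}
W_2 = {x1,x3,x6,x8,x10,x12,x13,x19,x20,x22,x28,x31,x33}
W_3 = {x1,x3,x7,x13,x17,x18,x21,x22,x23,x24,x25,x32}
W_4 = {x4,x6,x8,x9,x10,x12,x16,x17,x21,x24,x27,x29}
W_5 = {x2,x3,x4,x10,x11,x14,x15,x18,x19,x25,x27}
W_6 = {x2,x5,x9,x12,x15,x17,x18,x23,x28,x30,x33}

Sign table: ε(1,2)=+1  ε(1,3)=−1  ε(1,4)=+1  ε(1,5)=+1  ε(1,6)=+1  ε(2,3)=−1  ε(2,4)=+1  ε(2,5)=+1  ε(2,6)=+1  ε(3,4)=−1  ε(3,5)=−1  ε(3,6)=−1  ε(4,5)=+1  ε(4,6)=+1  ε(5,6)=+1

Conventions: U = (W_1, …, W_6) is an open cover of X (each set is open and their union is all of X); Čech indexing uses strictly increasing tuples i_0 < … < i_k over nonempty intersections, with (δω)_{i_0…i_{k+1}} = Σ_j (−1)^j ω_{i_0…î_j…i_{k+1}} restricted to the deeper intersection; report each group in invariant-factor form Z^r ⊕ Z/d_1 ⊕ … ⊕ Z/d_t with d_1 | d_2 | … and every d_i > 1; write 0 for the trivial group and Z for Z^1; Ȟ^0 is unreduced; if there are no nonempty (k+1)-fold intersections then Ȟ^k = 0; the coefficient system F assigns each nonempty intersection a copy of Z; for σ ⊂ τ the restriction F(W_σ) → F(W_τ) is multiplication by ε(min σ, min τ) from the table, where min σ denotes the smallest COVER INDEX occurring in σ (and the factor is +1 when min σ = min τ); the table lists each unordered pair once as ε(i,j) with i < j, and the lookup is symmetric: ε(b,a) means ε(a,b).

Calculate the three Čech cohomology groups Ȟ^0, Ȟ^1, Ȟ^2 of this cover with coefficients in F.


Ȟ^0 ≅ Z; Ȟ^1 ≅ 0; Ȟ^2 ≅ Z/2

cover nerve:
  W12={x1,x28,x31} W13={x1,x7,x24} W14={x4,x24,x29} W15={x4,x11,x15} W16={x5,x15,x28} W23={x1,x3,x13,x22} W24={x6,x8,x10,x12} W25={x3,x10,x19} W26={x12,x28,x33} W34={x17,x21,x24} W35={x3,x18,x25} W36={x17,x18,x23} W45={x4,x10,x27} W46={x9,x12,x17} W56={x2,x15,x18}
  W123={x1} W126={x28} W134={x24} W145={x4} W156={x15} W235={x3} W245={x10} W246={x12} W346={x17} W356={x18}
C dims 6,15,10; δ0: rk 5, SNF 1^5; δ1: rk 10, SNF 1^9·2
Ȟ^0: (6−5)−0=1 ⇒ Z
Ȟ^1: (15−10)−5=0 ⇒ 0
Ȟ^2: (10−0)−10=0 plus torsion [2] ⇒ Z/2


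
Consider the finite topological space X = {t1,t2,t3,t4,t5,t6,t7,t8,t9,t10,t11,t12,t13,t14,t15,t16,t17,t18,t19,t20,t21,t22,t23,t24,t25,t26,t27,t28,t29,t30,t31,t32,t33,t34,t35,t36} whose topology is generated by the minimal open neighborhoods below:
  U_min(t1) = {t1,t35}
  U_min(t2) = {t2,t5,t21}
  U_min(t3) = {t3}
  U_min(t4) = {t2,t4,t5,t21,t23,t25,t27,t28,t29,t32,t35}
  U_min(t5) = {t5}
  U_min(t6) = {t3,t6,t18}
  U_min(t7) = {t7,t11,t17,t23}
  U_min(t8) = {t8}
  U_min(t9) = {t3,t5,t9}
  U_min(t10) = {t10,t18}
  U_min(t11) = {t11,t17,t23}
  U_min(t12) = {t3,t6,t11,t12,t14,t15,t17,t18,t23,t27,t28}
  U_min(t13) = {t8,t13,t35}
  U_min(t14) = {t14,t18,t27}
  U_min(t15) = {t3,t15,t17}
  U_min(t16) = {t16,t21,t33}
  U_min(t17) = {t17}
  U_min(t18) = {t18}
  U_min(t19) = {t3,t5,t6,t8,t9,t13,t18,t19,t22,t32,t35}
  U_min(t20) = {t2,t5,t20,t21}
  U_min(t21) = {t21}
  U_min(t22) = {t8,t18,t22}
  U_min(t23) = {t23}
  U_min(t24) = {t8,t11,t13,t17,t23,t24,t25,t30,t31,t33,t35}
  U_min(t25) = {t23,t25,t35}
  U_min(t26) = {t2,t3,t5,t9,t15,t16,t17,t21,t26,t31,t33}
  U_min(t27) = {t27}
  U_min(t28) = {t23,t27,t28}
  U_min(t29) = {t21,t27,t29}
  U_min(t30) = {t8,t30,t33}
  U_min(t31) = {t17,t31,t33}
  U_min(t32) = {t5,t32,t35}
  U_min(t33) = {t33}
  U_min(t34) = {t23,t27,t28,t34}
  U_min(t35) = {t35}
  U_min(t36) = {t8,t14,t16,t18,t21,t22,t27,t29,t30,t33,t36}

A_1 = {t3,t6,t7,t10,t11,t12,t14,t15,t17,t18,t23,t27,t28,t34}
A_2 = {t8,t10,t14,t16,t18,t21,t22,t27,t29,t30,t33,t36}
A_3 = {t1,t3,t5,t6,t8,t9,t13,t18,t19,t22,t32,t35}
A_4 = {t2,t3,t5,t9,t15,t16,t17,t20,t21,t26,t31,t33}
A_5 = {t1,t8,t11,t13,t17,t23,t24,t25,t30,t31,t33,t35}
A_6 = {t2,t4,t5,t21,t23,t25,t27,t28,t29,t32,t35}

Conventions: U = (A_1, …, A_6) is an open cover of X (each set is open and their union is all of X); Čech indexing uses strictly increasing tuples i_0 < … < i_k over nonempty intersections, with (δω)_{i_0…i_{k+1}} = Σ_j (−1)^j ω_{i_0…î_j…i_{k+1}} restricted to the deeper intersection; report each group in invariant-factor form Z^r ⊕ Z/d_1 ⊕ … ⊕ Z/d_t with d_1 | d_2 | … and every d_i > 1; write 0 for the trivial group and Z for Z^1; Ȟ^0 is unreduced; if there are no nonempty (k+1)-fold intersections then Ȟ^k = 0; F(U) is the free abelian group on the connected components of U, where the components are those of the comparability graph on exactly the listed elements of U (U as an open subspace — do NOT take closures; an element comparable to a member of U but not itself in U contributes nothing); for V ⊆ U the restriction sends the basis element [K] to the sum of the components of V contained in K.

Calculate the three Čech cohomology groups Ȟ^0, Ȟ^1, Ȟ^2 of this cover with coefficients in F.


Ȟ^0(U;F) ≅ Z,  Ȟ^1(U;F) ≅ 0,  Ȟ^2(U;F) ≅ Z/2

intersection data:
  A12={t10,t14,t18,t27} A13={t3,t6,t18} A14={t3,t15,t17} A15={t11,t17,t23} A16={t23,t27,t28} A23={t8,t18,t22} A24={t16,t21,t33} A25={t8,t30,t33} A26={t21,t27,t29} A34={t3,t5,t9} A35={t1,t8,t13,t35} A36={t5,t32,t35} A45={t17,t31,t33} A46={t2,t5,t21} A56={t23,t25,t35}
  A123={t18} A126={t27} A134={t3} A145={t17} A156={t23} A235={t8} A245={t33} A246={t21} A346={t5} A356={t35}
components per intersection:
  A1: {t3,t6,t7,t10,t11,t12,t14,t15,t17,t18,t23,t27,t28,t34}
  A2: {t8,t10,t14,t16,t18,t21,t22,t27,t29,t30,t33,t36}
  A3: {t1,t3,t5,t6,t8,t9,t13,t18,t19,t22,t32,t35}
  A4: {t2,t3,t5,t9,t15,t16,t17,t20,t21,t26,t31,t33}
  A5: {t1,t8,t11,t13,t17,t23,t24,t25,t30,t31,t33,t35}
  A6: {t2,t4,t5,t21,t23,t25,t27,t28,t29,t32,t35}
  A12: {t10,t14,t18,t27}
  A13: {t3,t6,t18}
  A14: {t3,t15,t17}
  A15: {t11,t17,t23}
  A16: {t23,t27,t28}
  A23: {t8,t18,t22}
  A24: {t16,t21,t33}
  A25: {t8,t30,t33}
  A26: {t21,t27,t29}
  A34: {t3,t5,t9}
  A35: {t1,t8,t13,t35}
  A36: {t5,t32,t35}
  A45: {t17,t31,t33}
  A46: {t2,t5,t21}
  A56: {t23,t25,t35}
  A123: {t18}
  A126: {t27}
  A134: {t3}
  A145: {t17}
  A156: {t23}
  A235: {t8}
  A245: {t33}
  A246: {t21}
  A346: {t5}
  A356: {t35}
C dims 6,15,10; δ0: rk 5, SNF 1^5; δ1: rk 10, SNF 1^9·2
Ȟ^0 = (6 − 5) − 0 = 1, so Ȟ^0 ≅ Z
Ȟ^1 = (15 − 10) − 5 = 0, so Ȟ^1 ≅ 0
Ȟ^2 = (10 − 0) − 10 = 0 plus torsion [2], so Ȟ^2 ≅ Z/2


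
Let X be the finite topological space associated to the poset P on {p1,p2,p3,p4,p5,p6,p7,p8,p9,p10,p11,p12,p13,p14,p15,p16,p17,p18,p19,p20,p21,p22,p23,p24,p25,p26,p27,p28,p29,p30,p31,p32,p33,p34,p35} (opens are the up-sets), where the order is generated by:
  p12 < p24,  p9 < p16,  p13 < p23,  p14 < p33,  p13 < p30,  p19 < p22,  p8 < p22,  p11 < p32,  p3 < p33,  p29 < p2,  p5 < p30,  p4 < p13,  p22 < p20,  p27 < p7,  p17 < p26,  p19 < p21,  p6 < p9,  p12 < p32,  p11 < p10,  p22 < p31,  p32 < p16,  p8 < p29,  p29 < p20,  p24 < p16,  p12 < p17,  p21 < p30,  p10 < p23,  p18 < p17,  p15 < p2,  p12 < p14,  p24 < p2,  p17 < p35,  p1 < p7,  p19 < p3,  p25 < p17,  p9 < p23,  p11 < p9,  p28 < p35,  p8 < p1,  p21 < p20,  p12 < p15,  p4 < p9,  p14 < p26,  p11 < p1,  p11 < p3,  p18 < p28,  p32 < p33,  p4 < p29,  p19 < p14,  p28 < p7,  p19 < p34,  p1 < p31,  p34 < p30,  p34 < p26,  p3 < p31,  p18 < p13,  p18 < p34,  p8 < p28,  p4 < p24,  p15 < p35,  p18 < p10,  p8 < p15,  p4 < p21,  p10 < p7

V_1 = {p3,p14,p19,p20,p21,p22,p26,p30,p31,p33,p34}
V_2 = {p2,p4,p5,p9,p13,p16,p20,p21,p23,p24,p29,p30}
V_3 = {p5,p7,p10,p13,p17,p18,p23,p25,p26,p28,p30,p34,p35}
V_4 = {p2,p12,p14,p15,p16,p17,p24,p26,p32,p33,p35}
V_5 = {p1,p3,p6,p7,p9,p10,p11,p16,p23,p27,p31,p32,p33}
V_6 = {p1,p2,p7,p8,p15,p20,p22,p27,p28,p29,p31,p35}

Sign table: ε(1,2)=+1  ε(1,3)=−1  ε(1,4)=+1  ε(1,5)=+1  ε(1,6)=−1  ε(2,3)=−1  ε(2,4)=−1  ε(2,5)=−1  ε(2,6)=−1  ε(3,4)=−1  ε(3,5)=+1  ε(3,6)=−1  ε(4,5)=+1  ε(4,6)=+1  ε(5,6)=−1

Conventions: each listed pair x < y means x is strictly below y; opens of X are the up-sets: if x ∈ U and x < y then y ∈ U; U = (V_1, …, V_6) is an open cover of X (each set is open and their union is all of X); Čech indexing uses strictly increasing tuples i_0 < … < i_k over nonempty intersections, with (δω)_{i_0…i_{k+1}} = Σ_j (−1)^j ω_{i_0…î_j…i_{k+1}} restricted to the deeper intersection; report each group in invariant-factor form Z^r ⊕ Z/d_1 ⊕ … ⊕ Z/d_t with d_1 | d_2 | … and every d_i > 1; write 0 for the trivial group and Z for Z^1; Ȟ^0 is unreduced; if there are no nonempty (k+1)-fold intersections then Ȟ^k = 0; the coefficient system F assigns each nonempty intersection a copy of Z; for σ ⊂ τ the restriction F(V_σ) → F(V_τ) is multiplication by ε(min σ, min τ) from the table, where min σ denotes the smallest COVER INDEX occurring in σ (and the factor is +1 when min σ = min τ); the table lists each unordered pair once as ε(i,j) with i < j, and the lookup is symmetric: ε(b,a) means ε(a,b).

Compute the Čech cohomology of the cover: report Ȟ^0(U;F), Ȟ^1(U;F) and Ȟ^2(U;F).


intersection data:
  V12={p20,p21,p30} V13={p26,p30,p34} V14={p14,p26,p33} V15={p3,p31,p33} V16={p20,p22,p31} V23={p5,p13,p23,p30} V24={p2,p16,p24} V25={p9,p16,p23} V26={p2,p20,p29} V34={p17,p26,p35} V35={p7,p10,p23} V36={p7,p28,p35} V45={p16,p32,p33} V46={p2,p15,p35} V56={p1,p7,p27,p31}
  V123={p30} V126={p20} V134={p26} V145={p33} V156={p31} V235={p23} V245={p16} V246={p2} V346={p35} V356={p7}
C dims 6,15,10; δ0: rk 6, SNF 1^5·2; δ1: rk 9, SNF 1^9
Ȟ^0 = (6 − 6) − 0 = 0, so Ȟ^0 ≅ 0
Ȟ^1 = (15 − 9) − 6 = 0 plus torsion [2], so Ȟ^1 ≅ Z/2
Ȟ^2 = (10 − 0) − 9 = 1, so Ȟ^2 ≅ Z

Ȟ^0 ≅ 0; Ȟ^1 ≅ Z/2; Ȟ^2 ≅ Z


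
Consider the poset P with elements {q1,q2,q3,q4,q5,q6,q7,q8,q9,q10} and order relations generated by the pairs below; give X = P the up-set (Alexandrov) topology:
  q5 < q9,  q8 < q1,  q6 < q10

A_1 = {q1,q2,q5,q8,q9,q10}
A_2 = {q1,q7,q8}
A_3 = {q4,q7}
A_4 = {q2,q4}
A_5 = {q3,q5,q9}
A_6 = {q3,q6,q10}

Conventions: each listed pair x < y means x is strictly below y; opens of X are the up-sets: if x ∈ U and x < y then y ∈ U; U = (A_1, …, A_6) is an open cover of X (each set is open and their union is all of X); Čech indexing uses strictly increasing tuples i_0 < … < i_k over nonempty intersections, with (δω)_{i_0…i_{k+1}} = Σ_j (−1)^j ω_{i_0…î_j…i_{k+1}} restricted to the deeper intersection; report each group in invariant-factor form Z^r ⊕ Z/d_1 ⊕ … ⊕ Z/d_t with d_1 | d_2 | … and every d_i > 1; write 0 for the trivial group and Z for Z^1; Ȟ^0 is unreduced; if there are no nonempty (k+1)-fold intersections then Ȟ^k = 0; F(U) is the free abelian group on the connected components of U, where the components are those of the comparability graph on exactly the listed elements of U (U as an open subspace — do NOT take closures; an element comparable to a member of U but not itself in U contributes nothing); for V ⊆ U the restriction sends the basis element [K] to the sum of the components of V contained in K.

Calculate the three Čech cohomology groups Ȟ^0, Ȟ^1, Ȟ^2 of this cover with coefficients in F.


nonempty overlaps:
  A12={q1,q8} A14={q2} A15={q5,q9} A16={q10} A23={q7} A34={q4} A56={q3}
components per intersection:
  A1: {q1,q8} {q2} {q5,q9} {q10}
  A2: {q1,q8} {q7}
  A3: {q4} {q7}
  A4: {q2} {q4}
  A5: {q3} {q5,q9}
  A6: {q3} {q6,q10}
  A12: {q1,q8}
  A14: {q2}
  A15: {q5,q9}
  A16: {q10}
  A23: {q7}
  A34: {q4}
  A56: {q3}
C dims 14,7; δ0: rk 7, SNF 1^7
degree 0: 14−7−0 = 7 → Ȟ^0 ≅ Z^7
degree 1: 7−0−7 = 0 → Ȟ^1 ≅ 0
degree 2: 0−0−0 = 0 → Ȟ^2 ≅ 0

Ȟ^0(U;F) ≅ Z^7,  Ȟ^1(U;F) ≅ 0,  Ȟ^2(U;F) ≅ 0


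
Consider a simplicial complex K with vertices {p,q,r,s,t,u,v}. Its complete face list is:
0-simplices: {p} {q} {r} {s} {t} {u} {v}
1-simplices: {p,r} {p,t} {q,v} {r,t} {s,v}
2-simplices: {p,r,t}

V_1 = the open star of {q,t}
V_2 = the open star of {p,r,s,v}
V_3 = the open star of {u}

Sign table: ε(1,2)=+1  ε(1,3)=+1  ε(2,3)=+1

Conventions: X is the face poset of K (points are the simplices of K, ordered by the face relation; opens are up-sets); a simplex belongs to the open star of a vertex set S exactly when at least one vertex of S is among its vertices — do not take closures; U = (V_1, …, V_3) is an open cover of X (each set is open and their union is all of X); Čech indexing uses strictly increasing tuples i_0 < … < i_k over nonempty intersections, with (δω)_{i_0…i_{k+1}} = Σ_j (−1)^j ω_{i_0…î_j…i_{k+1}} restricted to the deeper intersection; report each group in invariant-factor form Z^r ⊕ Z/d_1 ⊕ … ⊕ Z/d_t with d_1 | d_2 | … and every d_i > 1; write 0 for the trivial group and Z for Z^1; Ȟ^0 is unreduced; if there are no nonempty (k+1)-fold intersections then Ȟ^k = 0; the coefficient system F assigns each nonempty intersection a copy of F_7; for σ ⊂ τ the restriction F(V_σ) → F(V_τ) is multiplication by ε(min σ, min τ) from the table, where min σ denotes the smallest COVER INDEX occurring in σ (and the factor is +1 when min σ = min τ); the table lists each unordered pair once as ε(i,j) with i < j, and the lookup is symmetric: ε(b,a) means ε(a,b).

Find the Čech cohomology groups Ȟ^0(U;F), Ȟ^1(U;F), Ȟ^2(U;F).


Ȟ^0(U;F) ≅ Z/7 ⊕ Z/7,  Ȟ^1(U;F) ≅ 0,  Ȟ^2(U;F) ≅ 0

nerve of the cover:
  V1={{q},{t},{p,t},{q,v},{r,t},{p,r,t}} V2={{p},{r},{s},{v},{p,r},{p,t},{q,v},{r,t},{s,v},{p,r,t}} V3={{u}}
  V12={{p,t},{q,v},{r,t},{p,r,t}}
C dims 3,1; δ0: rk_F7 1
Ȟ^0 = (3 − 1) − 0 = 2, so Ȟ^0 ≅ Z/7 ⊕ Z/7
Ȟ^1 = (1 − 0) − 1 = 0, so Ȟ^1 ≅ 0
Ȟ^2 = (0 − 0) − 0 = 0, so Ȟ^2 ≅ 0


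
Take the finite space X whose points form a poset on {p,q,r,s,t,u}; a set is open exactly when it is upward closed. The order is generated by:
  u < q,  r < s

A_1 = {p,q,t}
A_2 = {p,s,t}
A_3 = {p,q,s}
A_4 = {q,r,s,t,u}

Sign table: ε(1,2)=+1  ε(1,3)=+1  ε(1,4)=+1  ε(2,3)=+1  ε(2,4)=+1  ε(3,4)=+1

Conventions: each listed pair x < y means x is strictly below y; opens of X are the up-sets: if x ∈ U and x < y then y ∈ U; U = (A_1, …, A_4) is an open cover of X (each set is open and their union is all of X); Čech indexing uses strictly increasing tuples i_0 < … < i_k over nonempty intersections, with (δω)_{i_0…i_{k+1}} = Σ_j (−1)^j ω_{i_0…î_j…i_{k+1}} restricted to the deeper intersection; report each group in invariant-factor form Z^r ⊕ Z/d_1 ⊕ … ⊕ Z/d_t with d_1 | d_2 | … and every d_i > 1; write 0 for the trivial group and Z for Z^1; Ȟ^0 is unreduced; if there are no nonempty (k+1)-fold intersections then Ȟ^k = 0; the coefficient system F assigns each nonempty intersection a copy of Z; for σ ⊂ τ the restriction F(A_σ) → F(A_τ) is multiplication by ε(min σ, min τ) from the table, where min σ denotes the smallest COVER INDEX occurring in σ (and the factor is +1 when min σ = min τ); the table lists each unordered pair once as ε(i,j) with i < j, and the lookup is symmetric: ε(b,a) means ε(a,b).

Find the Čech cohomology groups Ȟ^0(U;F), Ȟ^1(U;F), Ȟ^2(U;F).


nonempty overlaps:
  A12={p,t} A13={p,q} A14={q,t} A23={p,s} A24={s,t} A34={q,s}
  A123={p} A124={t} A134={q} A234={s}
C dims 4,6,4; δ0: rk 3, SNF 1^3; δ1: rk 3, SNF 1^3
degree 0: 4−3−0 = 1 → Ȟ^0 ≅ Z
degree 1: 6−3−3 = 0 → Ȟ^1 ≅ 0
degree 2: 4−0−3 = 1 → Ȟ^2 ≅ Z

Ȟ^0(U;F) ≅ Z, Ȟ^1(U;F) ≅ 0, Ȟ^2(U;F) ≅ Z


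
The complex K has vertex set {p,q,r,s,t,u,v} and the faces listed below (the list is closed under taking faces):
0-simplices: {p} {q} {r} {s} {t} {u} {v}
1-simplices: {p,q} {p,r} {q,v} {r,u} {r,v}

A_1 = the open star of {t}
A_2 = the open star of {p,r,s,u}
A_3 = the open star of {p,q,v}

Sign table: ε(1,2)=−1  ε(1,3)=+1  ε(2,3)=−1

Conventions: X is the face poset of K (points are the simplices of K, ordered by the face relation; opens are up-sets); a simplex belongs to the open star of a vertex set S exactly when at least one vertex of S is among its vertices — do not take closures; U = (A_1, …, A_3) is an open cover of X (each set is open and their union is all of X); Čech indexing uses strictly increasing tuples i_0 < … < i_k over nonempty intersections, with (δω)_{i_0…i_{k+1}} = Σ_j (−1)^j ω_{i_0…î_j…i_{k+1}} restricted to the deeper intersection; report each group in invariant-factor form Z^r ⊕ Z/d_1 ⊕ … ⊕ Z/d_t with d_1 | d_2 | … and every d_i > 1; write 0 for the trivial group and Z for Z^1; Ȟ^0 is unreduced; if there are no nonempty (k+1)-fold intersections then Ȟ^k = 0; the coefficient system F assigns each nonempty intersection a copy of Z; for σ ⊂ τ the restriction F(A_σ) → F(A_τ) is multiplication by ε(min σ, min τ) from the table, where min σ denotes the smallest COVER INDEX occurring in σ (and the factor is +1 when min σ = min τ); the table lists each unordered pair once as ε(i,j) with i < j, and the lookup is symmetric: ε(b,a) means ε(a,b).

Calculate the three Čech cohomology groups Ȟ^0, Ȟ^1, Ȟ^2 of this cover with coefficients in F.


Ȟ^0(U;F) ≅ Z^2, Ȟ^1(U;F) ≅ 0, Ȟ^2(U;F) ≅ 0

nonempty intersections:
  A1={{t}} A2={{p},{r},{s},{u},{p,q},{p,r},{r,u},{r,v}} A3={{p},{q},{v},{p,q},{p,r},{q,v},{r,v}}
  A23={{p},{p,q},{p,r},{r,v}}
C dims 3,1; δ0: rk 1, SNF 1^1
Ȟ^0: (3−1)−0=2 ⇒ Z^2
Ȟ^1: (1−0)−1=0 ⇒ 0
Ȟ^2: (0−0)−0=0 ⇒ 0


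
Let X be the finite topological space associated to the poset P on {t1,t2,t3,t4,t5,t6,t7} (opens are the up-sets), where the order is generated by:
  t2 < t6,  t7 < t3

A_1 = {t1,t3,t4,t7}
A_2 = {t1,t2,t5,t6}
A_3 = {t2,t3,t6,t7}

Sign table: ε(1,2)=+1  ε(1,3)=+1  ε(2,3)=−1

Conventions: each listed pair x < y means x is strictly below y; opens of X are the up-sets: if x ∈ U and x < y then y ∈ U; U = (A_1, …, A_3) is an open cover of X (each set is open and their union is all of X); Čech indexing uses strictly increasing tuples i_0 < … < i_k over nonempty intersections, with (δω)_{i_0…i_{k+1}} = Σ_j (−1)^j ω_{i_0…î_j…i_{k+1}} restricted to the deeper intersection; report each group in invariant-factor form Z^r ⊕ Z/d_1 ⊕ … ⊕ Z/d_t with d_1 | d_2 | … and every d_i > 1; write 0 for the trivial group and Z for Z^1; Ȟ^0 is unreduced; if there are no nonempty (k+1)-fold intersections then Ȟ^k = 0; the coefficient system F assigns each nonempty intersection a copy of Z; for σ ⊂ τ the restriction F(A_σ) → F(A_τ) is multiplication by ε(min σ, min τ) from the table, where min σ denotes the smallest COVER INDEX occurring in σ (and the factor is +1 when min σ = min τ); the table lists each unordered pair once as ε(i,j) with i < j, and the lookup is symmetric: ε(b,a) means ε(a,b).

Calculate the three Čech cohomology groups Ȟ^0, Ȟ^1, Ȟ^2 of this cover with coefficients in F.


Ȟ^0 = 0, Ȟ^1 = Z/2, Ȟ^2 = 0

nonempty intersections:
  A12={t1} A13={t3,t7} A23={t2,t6}
C dims 3,3; δ0: rk 3, SNF 1^2·2
Ȟ^0: (3−3)−0=0 ⇒ 0
Ȟ^1: (3−0)−3=0 plus torsion [2] ⇒ Z/2
Ȟ^2: (0−0)−0=0 ⇒ 0


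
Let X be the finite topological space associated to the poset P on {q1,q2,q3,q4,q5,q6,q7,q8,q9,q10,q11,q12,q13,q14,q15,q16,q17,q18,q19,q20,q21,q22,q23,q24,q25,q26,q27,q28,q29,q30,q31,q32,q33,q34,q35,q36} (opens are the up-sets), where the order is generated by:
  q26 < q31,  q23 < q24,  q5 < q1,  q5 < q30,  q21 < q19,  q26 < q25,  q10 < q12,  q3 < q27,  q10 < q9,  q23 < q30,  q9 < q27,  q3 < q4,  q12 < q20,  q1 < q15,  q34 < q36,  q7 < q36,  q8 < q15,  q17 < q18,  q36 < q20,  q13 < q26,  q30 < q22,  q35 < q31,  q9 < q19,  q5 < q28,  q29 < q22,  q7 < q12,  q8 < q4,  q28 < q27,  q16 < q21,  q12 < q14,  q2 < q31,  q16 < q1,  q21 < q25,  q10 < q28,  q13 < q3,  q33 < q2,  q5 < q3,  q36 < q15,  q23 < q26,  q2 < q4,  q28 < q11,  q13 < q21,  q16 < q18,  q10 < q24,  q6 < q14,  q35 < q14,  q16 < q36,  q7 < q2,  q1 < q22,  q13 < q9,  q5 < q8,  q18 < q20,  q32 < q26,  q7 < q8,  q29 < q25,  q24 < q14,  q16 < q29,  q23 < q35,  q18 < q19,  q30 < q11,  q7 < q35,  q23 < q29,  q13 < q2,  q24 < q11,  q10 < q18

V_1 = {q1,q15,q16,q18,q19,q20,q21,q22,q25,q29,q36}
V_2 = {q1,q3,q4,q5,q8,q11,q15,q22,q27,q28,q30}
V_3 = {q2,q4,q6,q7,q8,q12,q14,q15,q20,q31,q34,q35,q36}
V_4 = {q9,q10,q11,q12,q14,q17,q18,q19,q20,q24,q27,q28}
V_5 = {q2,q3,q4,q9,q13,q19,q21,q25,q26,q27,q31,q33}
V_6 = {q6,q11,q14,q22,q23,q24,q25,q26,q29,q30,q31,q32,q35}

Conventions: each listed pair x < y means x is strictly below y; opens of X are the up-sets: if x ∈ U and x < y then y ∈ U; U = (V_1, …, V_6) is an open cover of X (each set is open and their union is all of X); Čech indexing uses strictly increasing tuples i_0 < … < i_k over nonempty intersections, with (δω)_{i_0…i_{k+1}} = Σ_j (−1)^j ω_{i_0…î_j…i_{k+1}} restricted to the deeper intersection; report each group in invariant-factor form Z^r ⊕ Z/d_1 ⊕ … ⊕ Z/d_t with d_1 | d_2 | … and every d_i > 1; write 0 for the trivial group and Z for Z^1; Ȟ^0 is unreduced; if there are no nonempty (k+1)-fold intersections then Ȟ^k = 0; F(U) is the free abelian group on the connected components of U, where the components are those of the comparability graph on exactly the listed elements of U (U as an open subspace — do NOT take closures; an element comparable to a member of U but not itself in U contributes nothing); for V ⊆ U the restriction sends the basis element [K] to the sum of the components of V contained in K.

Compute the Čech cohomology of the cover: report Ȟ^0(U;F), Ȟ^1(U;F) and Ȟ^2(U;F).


nonempty overlaps:
  V12={q1,q15,q22} V13={q15,q20,q36} V14={q18,q19,q20} V15={q19,q21,q25} V16={q22,q25,q29} V23={q4,q8,q15} V24={q11,q27,q28} V25={q3,q4,q27} V26={q11,q22,q30} V34={q12,q14,q20} V35={q2,q4,q31} V36={q6,q14,q31,q35} V45={q9,q19,q27} V46={q11,q14,q24} V56={q25,q26,q31}
  V123={q15} V126={q22} V134={q20} V145={q19} V156={q25} V235={q4} V245={q27} V246={q11} V346={q14} V356={q31}
components per intersection:
  V1: {q1,q15,q16,q18,q19,q20,q21,q22,q25,q29,q36}
  V2: {q1,q3,q4,q5,q8,q11,q15,q22,q27,q28,q30}
  V3: {q2,q4,q6,q7,q8,q12,q14,q15,q20,q31,q34,q35,q36}
  V4: {q9,q10,q11,q12,q14,q17,q18,q19,q20,q24,q27,q28}
  V5: {q2,q3,q4,q9,q13,q19,q21,q25,q26,q27,q31,q33}
  V6: {q6,q11,q14,q22,q23,q24,q25,q26,q29,q30,q31,q32,q35}
  V12: {q1,q15,q22}
  V13: {q15,q20,q36}
  V14: {q18,q19,q20}
  V15: {q19,q21,q25}
  V16: {q22,q25,q29}
  V23: {q4,q8,q15}
  V24: {q11,q27,q28}
  V25: {q3,q4,q27}
  V26: {q11,q22,q30}
  V34: {q12,q14,q20}
  V35: {q2,q4,q31}
  V36: {q6,q14,q31,q35}
  V45: {q9,q19,q27}
  V46: {q11,q14,q24}
  V56: {q25,q26,q31}
  V123: {q15}
  V126: {q22}
  V134: {q20}
  V145: {q19}
  V156: {q25}
  V235: {q4}
  V245: {q27}
  V246: {q11}
  V346: {q14}
  V356: {q31}
C dims 6,15,10; δ0: rk 5, SNF 1^5; δ1: rk 10, SNF 1^9·2
degree 0: 6−5−0 = 1 → Ȟ^0 ≅ Z
degree 1: 15−10−5 = 0 → Ȟ^1 ≅ 0
degree 2: 10−0−10 = 0 plus torsion [2] → Ȟ^2 ≅ Z/2

Ȟ^0 ≅ Z; Ȟ^1 ≅ 0; Ȟ^2 ≅ Z/2


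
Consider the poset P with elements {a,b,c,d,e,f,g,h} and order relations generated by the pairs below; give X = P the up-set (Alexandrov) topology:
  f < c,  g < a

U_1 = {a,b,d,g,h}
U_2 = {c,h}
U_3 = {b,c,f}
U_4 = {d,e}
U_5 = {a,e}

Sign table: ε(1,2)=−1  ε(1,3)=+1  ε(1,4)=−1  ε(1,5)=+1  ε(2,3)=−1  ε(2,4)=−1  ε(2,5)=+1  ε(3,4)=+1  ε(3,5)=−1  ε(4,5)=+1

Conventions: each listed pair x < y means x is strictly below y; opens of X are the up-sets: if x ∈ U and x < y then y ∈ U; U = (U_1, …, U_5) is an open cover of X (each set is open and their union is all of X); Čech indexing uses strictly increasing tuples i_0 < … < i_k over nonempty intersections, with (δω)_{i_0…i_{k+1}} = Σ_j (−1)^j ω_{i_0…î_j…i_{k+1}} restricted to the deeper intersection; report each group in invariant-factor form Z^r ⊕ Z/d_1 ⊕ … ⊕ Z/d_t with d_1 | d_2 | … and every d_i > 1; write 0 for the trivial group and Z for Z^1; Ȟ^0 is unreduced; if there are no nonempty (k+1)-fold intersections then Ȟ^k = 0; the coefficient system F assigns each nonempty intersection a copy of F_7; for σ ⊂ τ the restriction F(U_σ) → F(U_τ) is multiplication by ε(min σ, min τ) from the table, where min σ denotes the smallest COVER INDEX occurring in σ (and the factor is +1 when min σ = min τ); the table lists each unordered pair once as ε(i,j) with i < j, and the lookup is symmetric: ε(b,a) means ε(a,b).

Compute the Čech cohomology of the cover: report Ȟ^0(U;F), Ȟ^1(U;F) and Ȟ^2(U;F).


intersection data:
  U12={h} U13={b} U14={d} U15={a} U23={c} U45={e}
C dims 5,6; δ0: rk_F7 5
Ȟ^0 = (5 − 5) − 0 = 0, so Ȟ^0 ≅ 0
Ȟ^1 = (6 − 0) − 5 = 1, so Ȟ^1 ≅ Z/7
Ȟ^2 = (0 − 0) − 0 = 0, so Ȟ^2 ≅ 0

Ȟ^0(U;F) ≅ 0,  Ȟ^1(U;F) ≅ Z/7,  Ȟ^2(U;F) ≅ 0


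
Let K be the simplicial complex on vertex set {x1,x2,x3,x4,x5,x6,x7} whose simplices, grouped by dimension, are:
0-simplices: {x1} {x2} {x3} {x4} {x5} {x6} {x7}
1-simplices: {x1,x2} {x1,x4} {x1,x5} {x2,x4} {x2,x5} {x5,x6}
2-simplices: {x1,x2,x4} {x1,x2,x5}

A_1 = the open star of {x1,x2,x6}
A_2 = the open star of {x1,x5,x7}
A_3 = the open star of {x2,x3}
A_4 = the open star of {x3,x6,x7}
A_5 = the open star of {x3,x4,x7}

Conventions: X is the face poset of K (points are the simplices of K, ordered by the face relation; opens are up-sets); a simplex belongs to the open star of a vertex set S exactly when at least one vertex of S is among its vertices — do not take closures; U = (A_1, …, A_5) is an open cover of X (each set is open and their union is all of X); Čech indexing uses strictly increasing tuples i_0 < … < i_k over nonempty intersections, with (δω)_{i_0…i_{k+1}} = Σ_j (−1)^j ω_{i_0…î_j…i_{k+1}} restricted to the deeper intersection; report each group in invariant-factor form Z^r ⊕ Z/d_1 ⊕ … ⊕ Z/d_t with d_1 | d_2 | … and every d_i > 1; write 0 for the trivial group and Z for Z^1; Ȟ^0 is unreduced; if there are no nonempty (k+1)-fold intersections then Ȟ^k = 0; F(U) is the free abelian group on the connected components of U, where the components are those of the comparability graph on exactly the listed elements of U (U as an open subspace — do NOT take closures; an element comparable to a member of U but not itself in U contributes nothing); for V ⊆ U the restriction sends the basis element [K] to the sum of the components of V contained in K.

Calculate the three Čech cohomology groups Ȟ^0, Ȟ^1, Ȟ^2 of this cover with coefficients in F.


Ȟ^0 = Z^3; Ȟ^1 = 0; Ȟ^2 = 0

cover nerve:
  A1={{x1},{x2},{x6},{x1,x2},{x1,x4},{x1,x5},{x2,x4},{x2,x5},{x5,x6},{x1,x2,x4},{x1,x2,x5}} A2={{x1},{x5},{x7},{x1,x2},{x1,x4},{x1,x5},{x2,x5},{x5,x6},{x1,x2,x4},{x1,x2,x5}} A3={{x2},{x3},{x1,x2},{x2,x4},{x2,x5},{x1,x2,x4},{x1,x2,x5}} A4={{x3},{x6},{x7},{x5,x6}} A5={{x3},{x4},{x7},{x1,x4},{x2,x4},{x1,x2,x4}}
  A12={{x1},{x1,x2},{x1,x4},{x1,x5},{x2,x5},{x5,x6},{x1,x2,x4},{x1,x2,x5}} A13={{x2},{x1,x2},{x2,x4},{x2,x5},{x1,x2,x4},{x1,x2,x5}} A14={{x6},{x5,x6}} A15={{x1,x4},{x2,x4},{x1,x2,x4}} A23={{x1,x2},{x2,x5},{x1,x2,x4},{x1,x2,x5}} A24={{x7},{x5,x6}} A25={{x7},{x1,x4},{x1,x2,x4}} A34={{x3}} A35={{x3},{x2,x4},{x1,x2,x4}} A45={{x3},{x7}}
  A123={{x1,x2},{x2,x5},{x1,x2,x4},{x1,x2,x5}} A124={{x5,x6}} A125={{x1,x4},{x1,x2,x4}} A135={{x2,x4},{x1,x2,x4}} A235={{x1,x2,x4}} A245={{x7}} A345={{x3}}
  A1235={{x1,x2,x4}}
components per intersection:
  A1: {{x1},{x2},{x1,x2},{x1,x4},{x1,x5},{x2,x4},{x2,x5},{x1,x2,x4},{x1,x2,x5}} {{x6},{x5,x6}}
  A2: {{x1},{x5},{x1,x2},{x1,x4},{x1,x5},{x2,x5},{x5,x6},{x1,x2,x4},{x1,x2,x5}} {{x7}}
  A3: {{x2},{x1,x2},{x2,x4},{x2,x5},{x1,x2,x4},{x1,x2,x5}} {{x3}}
  A4: {{x3}} {{x6},{x5,x6}} {{x7}}
  A5: {{x3}} {{x4},{x1,x4},{x2,x4},{x1,x2,x4}} {{x7}}
  A12: {{x1},{x1,x2},{x1,x4},{x1,x5},{x2,x5},{x1,x2,x4},{x1,x2,x5}} {{x5,x6}}
  A13: {{x2},{x1,x2},{x2,x4},{x2,x5},{x1,x2,x4},{x1,x2,x5}}
  A14: {{x6},{x5,x6}}
  A15: {{x1,x4},{x2,x4},{x1,x2,x4}}
  A23: {{x1,x2},{x2,x5},{x1,x2,x4},{x1,x2,x5}}
  A24: {{x7}} {{x5,x6}}
  A25: {{x7}} {{x1,x4},{x1,x2,x4}}
  A34: {{x3}}
  A35: {{x3}} {{x2,x4},{x1,x2,x4}}
  A45: {{x3}} {{x7}}
  A123: {{x1,x2},{x2,x5},{x1,x2,x4},{x1,x2,x5}}
  A124: {{x5,x6}}
  A125: {{x1,x4},{x1,x2,x4}}
  A135: {{x2,x4},{x1,x2,x4}}
  A235: {{x1,x2,x4}}
  A245: {{x7}}
  A345: {{x3}}
  A1235: {{x1,x2,x4}}
C dims 12,15,7,1; δ0: rk 9, SNF 1^9; δ1: rk 6, SNF 1^6; δ2: rk 1, SNF 1^1
Ȟ^0: (12−9)−0=3 ⇒ Z^3
Ȟ^1: (15−6)−9=0 ⇒ 0
Ȟ^2: (7−1)−6=0 ⇒ 0
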